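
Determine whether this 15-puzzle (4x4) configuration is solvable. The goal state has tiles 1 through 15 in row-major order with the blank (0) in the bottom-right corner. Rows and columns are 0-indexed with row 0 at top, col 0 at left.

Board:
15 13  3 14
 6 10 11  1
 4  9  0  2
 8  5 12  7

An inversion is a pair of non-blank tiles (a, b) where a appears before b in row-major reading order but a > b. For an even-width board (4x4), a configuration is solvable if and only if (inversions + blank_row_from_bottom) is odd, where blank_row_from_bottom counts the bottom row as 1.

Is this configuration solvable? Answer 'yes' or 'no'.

Answer: yes

Derivation:
Inversions: 65
Blank is in row 2 (0-indexed from top), which is row 2 counting from the bottom (bottom = 1).
65 + 2 = 67, which is odd, so the puzzle is solvable.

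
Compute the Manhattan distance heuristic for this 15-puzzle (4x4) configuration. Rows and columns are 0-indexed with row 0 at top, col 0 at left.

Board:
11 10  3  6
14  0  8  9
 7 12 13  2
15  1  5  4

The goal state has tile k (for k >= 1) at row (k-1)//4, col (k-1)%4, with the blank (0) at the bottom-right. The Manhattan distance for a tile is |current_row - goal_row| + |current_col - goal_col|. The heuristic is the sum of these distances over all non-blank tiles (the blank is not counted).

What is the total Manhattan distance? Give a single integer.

Answer: 42

Derivation:
Tile 11: at (0,0), goal (2,2), distance |0-2|+|0-2| = 4
Tile 10: at (0,1), goal (2,1), distance |0-2|+|1-1| = 2
Tile 3: at (0,2), goal (0,2), distance |0-0|+|2-2| = 0
Tile 6: at (0,3), goal (1,1), distance |0-1|+|3-1| = 3
Tile 14: at (1,0), goal (3,1), distance |1-3|+|0-1| = 3
Tile 8: at (1,2), goal (1,3), distance |1-1|+|2-3| = 1
Tile 9: at (1,3), goal (2,0), distance |1-2|+|3-0| = 4
Tile 7: at (2,0), goal (1,2), distance |2-1|+|0-2| = 3
Tile 12: at (2,1), goal (2,3), distance |2-2|+|1-3| = 2
Tile 13: at (2,2), goal (3,0), distance |2-3|+|2-0| = 3
Tile 2: at (2,3), goal (0,1), distance |2-0|+|3-1| = 4
Tile 15: at (3,0), goal (3,2), distance |3-3|+|0-2| = 2
Tile 1: at (3,1), goal (0,0), distance |3-0|+|1-0| = 4
Tile 5: at (3,2), goal (1,0), distance |3-1|+|2-0| = 4
Tile 4: at (3,3), goal (0,3), distance |3-0|+|3-3| = 3
Sum: 4 + 2 + 0 + 3 + 3 + 1 + 4 + 3 + 2 + 3 + 4 + 2 + 4 + 4 + 3 = 42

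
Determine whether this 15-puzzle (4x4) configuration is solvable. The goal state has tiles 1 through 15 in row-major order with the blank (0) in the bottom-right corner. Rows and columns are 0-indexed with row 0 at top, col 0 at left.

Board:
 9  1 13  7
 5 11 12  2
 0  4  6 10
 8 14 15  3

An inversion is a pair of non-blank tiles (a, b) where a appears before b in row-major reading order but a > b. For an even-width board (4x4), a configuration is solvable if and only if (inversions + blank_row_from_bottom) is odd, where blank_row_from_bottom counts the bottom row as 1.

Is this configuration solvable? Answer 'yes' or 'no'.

Inversions: 45
Blank is in row 2 (0-indexed from top), which is row 2 counting from the bottom (bottom = 1).
45 + 2 = 47, which is odd, so the puzzle is solvable.

Answer: yes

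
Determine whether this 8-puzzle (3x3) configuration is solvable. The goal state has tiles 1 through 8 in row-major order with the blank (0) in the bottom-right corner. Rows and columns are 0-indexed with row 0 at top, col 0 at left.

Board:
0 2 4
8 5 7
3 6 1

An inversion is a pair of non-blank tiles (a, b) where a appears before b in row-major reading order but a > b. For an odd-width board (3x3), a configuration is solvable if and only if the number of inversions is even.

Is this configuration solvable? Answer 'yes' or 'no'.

Inversions (pairs i<j in row-major order where tile[i] > tile[j] > 0): 15
15 is odd, so the puzzle is not solvable.

Answer: no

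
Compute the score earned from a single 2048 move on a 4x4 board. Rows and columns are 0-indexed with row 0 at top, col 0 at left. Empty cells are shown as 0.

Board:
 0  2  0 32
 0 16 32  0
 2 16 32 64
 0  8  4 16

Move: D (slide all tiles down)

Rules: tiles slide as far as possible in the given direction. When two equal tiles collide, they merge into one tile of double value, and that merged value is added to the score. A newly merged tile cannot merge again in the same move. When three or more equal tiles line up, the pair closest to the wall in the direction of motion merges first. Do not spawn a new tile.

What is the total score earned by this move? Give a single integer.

Slide down:
col 0: [0, 0, 2, 0] -> [0, 0, 0, 2]  score +0 (running 0)
col 1: [2, 16, 16, 8] -> [0, 2, 32, 8]  score +32 (running 32)
col 2: [0, 32, 32, 4] -> [0, 0, 64, 4]  score +64 (running 96)
col 3: [32, 0, 64, 16] -> [0, 32, 64, 16]  score +0 (running 96)
Board after move:
 0  0  0  0
 0  2  0 32
 0 32 64 64
 2  8  4 16

Answer: 96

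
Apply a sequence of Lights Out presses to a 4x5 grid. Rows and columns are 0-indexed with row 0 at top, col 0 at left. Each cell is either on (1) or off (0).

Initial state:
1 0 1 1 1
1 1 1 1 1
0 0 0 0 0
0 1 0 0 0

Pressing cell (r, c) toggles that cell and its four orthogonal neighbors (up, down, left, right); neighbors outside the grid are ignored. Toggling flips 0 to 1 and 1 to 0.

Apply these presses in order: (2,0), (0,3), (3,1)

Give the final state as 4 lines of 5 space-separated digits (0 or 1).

After press 1 at (2,0):
1 0 1 1 1
0 1 1 1 1
1 1 0 0 0
1 1 0 0 0

After press 2 at (0,3):
1 0 0 0 0
0 1 1 0 1
1 1 0 0 0
1 1 0 0 0

After press 3 at (3,1):
1 0 0 0 0
0 1 1 0 1
1 0 0 0 0
0 0 1 0 0

Answer: 1 0 0 0 0
0 1 1 0 1
1 0 0 0 0
0 0 1 0 0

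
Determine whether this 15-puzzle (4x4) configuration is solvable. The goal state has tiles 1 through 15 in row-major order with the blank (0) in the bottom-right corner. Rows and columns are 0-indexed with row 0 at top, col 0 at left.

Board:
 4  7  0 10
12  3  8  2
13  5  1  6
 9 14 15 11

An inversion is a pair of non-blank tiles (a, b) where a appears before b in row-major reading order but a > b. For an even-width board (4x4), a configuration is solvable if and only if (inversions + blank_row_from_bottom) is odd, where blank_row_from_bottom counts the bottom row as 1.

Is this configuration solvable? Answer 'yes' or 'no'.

Answer: no

Derivation:
Inversions: 38
Blank is in row 0 (0-indexed from top), which is row 4 counting from the bottom (bottom = 1).
38 + 4 = 42, which is even, so the puzzle is not solvable.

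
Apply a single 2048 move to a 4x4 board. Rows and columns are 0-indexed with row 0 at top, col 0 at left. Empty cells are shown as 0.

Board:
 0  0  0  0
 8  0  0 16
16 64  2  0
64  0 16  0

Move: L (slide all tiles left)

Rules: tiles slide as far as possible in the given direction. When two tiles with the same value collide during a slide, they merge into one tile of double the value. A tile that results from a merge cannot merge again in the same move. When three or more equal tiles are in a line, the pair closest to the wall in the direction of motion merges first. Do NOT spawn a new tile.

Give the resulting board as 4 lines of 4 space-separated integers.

Slide left:
row 0: [0, 0, 0, 0] -> [0, 0, 0, 0]
row 1: [8, 0, 0, 16] -> [8, 16, 0, 0]
row 2: [16, 64, 2, 0] -> [16, 64, 2, 0]
row 3: [64, 0, 16, 0] -> [64, 16, 0, 0]

Answer:  0  0  0  0
 8 16  0  0
16 64  2  0
64 16  0  0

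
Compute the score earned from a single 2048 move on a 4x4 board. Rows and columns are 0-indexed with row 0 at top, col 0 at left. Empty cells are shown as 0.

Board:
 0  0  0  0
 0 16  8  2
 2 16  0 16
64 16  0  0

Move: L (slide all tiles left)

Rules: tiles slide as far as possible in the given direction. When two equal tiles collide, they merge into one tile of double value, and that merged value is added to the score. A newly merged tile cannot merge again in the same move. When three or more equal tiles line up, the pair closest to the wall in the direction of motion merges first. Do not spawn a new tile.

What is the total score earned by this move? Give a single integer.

Slide left:
row 0: [0, 0, 0, 0] -> [0, 0, 0, 0]  score +0 (running 0)
row 1: [0, 16, 8, 2] -> [16, 8, 2, 0]  score +0 (running 0)
row 2: [2, 16, 0, 16] -> [2, 32, 0, 0]  score +32 (running 32)
row 3: [64, 16, 0, 0] -> [64, 16, 0, 0]  score +0 (running 32)
Board after move:
 0  0  0  0
16  8  2  0
 2 32  0  0
64 16  0  0

Answer: 32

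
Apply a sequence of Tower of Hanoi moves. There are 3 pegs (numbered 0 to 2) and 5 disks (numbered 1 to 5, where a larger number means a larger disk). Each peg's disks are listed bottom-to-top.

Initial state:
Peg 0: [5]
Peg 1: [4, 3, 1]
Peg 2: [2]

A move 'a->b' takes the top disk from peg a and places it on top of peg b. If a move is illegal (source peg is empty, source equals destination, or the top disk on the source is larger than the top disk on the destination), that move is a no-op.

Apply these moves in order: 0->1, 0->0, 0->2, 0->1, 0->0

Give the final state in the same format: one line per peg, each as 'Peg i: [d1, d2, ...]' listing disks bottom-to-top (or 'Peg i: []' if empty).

Answer: Peg 0: [5]
Peg 1: [4, 3, 1]
Peg 2: [2]

Derivation:
After move 1 (0->1):
Peg 0: [5]
Peg 1: [4, 3, 1]
Peg 2: [2]

After move 2 (0->0):
Peg 0: [5]
Peg 1: [4, 3, 1]
Peg 2: [2]

After move 3 (0->2):
Peg 0: [5]
Peg 1: [4, 3, 1]
Peg 2: [2]

After move 4 (0->1):
Peg 0: [5]
Peg 1: [4, 3, 1]
Peg 2: [2]

After move 5 (0->0):
Peg 0: [5]
Peg 1: [4, 3, 1]
Peg 2: [2]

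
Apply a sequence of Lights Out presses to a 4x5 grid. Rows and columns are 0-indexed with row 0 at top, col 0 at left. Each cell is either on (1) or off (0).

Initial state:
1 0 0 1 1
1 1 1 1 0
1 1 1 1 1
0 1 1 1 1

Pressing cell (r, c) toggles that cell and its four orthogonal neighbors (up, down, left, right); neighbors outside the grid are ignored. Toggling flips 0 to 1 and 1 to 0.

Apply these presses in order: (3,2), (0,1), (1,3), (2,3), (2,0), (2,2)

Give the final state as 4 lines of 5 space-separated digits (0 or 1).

Answer: 0 1 1 0 1
0 0 1 1 1
0 1 0 0 0
1 0 1 1 1

Derivation:
After press 1 at (3,2):
1 0 0 1 1
1 1 1 1 0
1 1 0 1 1
0 0 0 0 1

After press 2 at (0,1):
0 1 1 1 1
1 0 1 1 0
1 1 0 1 1
0 0 0 0 1

After press 3 at (1,3):
0 1 1 0 1
1 0 0 0 1
1 1 0 0 1
0 0 0 0 1

After press 4 at (2,3):
0 1 1 0 1
1 0 0 1 1
1 1 1 1 0
0 0 0 1 1

After press 5 at (2,0):
0 1 1 0 1
0 0 0 1 1
0 0 1 1 0
1 0 0 1 1

After press 6 at (2,2):
0 1 1 0 1
0 0 1 1 1
0 1 0 0 0
1 0 1 1 1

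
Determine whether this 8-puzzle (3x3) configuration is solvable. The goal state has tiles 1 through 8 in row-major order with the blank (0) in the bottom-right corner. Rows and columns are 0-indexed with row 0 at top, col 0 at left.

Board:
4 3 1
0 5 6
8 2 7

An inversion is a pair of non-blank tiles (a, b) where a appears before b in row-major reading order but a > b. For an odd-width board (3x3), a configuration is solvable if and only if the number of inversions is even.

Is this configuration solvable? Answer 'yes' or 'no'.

Inversions (pairs i<j in row-major order where tile[i] > tile[j] > 0): 9
9 is odd, so the puzzle is not solvable.

Answer: no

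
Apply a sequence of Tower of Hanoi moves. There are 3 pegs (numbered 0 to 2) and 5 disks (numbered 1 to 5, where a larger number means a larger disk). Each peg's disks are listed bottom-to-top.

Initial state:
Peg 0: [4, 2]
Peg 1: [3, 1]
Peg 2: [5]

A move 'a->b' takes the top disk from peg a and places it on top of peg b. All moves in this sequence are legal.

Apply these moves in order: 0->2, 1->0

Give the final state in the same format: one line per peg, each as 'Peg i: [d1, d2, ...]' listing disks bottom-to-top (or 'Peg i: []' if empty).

After move 1 (0->2):
Peg 0: [4]
Peg 1: [3, 1]
Peg 2: [5, 2]

After move 2 (1->0):
Peg 0: [4, 1]
Peg 1: [3]
Peg 2: [5, 2]

Answer: Peg 0: [4, 1]
Peg 1: [3]
Peg 2: [5, 2]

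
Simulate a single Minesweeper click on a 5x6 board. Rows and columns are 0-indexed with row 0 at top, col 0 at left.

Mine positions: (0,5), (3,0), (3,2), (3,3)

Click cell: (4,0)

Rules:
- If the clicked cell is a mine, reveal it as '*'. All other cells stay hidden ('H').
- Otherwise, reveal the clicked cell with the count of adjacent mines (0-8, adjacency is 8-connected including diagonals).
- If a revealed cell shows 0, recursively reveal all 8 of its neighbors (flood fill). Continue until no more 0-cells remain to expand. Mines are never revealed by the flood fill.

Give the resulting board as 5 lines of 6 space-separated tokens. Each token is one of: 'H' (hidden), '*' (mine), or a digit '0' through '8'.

H H H H H H
H H H H H H
H H H H H H
H H H H H H
1 H H H H H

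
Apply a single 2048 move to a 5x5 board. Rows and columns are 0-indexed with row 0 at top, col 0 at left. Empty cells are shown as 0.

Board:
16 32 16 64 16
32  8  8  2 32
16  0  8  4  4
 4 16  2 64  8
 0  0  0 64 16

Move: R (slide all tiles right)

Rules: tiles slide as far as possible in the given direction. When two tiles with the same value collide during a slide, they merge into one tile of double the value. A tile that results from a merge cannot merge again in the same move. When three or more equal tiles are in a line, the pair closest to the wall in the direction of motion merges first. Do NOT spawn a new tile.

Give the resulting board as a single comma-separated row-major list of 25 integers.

Slide right:
row 0: [16, 32, 16, 64, 16] -> [16, 32, 16, 64, 16]
row 1: [32, 8, 8, 2, 32] -> [0, 32, 16, 2, 32]
row 2: [16, 0, 8, 4, 4] -> [0, 0, 16, 8, 8]
row 3: [4, 16, 2, 64, 8] -> [4, 16, 2, 64, 8]
row 4: [0, 0, 0, 64, 16] -> [0, 0, 0, 64, 16]

Answer: 16, 32, 16, 64, 16, 0, 32, 16, 2, 32, 0, 0, 16, 8, 8, 4, 16, 2, 64, 8, 0, 0, 0, 64, 16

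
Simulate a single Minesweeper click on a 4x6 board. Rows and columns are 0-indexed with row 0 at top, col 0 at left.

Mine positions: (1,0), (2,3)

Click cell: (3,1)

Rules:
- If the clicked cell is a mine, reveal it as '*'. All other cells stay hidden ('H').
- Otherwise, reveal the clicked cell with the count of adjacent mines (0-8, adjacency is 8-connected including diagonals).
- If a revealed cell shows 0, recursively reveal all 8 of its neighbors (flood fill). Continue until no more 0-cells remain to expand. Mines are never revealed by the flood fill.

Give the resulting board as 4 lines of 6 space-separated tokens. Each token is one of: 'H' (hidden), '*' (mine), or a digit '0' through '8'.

H H H H H H
H H H H H H
1 1 1 H H H
0 0 1 H H H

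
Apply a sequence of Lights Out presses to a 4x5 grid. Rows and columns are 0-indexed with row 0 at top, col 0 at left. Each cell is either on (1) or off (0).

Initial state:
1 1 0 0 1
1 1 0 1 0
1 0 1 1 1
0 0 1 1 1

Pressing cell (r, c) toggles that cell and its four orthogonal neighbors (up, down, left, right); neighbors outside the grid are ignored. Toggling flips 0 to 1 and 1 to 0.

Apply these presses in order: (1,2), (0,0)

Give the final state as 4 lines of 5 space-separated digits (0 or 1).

After press 1 at (1,2):
1 1 1 0 1
1 0 1 0 0
1 0 0 1 1
0 0 1 1 1

After press 2 at (0,0):
0 0 1 0 1
0 0 1 0 0
1 0 0 1 1
0 0 1 1 1

Answer: 0 0 1 0 1
0 0 1 0 0
1 0 0 1 1
0 0 1 1 1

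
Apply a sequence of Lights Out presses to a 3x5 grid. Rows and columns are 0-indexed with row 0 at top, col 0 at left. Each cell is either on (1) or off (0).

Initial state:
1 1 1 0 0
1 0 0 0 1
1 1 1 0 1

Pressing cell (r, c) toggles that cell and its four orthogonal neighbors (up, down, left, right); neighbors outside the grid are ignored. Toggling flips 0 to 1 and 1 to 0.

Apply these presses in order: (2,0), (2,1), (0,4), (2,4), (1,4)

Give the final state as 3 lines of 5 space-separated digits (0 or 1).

After press 1 at (2,0):
1 1 1 0 0
0 0 0 0 1
0 0 1 0 1

After press 2 at (2,1):
1 1 1 0 0
0 1 0 0 1
1 1 0 0 1

After press 3 at (0,4):
1 1 1 1 1
0 1 0 0 0
1 1 0 0 1

After press 4 at (2,4):
1 1 1 1 1
0 1 0 0 1
1 1 0 1 0

After press 5 at (1,4):
1 1 1 1 0
0 1 0 1 0
1 1 0 1 1

Answer: 1 1 1 1 0
0 1 0 1 0
1 1 0 1 1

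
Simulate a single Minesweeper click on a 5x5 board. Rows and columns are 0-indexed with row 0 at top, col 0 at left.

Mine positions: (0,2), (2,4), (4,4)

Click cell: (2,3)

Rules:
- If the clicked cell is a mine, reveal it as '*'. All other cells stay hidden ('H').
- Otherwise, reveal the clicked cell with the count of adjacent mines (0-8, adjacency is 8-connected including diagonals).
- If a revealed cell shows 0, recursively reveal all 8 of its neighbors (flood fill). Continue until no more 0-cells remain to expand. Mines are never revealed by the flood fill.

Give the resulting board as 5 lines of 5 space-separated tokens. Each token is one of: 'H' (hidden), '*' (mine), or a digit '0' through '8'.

H H H H H
H H H H H
H H H 1 H
H H H H H
H H H H H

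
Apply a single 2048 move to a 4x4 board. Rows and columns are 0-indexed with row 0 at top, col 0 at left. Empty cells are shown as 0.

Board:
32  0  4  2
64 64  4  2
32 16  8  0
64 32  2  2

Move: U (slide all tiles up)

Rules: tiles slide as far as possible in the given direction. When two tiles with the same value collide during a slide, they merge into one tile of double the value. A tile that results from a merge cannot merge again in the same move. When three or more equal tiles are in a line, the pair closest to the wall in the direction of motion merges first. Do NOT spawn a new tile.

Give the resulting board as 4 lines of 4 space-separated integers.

Answer: 32 64  8  4
64 16  8  2
32 32  2  0
64  0  0  0

Derivation:
Slide up:
col 0: [32, 64, 32, 64] -> [32, 64, 32, 64]
col 1: [0, 64, 16, 32] -> [64, 16, 32, 0]
col 2: [4, 4, 8, 2] -> [8, 8, 2, 0]
col 3: [2, 2, 0, 2] -> [4, 2, 0, 0]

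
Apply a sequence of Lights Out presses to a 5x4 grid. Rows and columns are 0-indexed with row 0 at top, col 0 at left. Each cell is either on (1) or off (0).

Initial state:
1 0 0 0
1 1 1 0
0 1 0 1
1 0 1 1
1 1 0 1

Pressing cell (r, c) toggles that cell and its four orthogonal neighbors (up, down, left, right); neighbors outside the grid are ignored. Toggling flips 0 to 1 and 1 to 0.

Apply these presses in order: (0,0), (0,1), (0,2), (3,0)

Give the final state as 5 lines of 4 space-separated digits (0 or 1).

Answer: 1 1 0 1
0 0 0 0
1 1 0 1
0 1 1 1
0 1 0 1

Derivation:
After press 1 at (0,0):
0 1 0 0
0 1 1 0
0 1 0 1
1 0 1 1
1 1 0 1

After press 2 at (0,1):
1 0 1 0
0 0 1 0
0 1 0 1
1 0 1 1
1 1 0 1

After press 3 at (0,2):
1 1 0 1
0 0 0 0
0 1 0 1
1 0 1 1
1 1 0 1

After press 4 at (3,0):
1 1 0 1
0 0 0 0
1 1 0 1
0 1 1 1
0 1 0 1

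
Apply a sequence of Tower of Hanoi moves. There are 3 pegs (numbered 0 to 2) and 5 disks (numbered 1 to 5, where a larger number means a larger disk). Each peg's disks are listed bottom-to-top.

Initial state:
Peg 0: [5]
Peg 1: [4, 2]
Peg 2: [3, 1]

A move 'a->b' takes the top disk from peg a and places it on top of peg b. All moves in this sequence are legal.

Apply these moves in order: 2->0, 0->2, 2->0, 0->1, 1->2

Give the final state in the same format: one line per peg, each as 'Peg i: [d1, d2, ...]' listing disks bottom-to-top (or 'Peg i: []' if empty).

After move 1 (2->0):
Peg 0: [5, 1]
Peg 1: [4, 2]
Peg 2: [3]

After move 2 (0->2):
Peg 0: [5]
Peg 1: [4, 2]
Peg 2: [3, 1]

After move 3 (2->0):
Peg 0: [5, 1]
Peg 1: [4, 2]
Peg 2: [3]

After move 4 (0->1):
Peg 0: [5]
Peg 1: [4, 2, 1]
Peg 2: [3]

After move 5 (1->2):
Peg 0: [5]
Peg 1: [4, 2]
Peg 2: [3, 1]

Answer: Peg 0: [5]
Peg 1: [4, 2]
Peg 2: [3, 1]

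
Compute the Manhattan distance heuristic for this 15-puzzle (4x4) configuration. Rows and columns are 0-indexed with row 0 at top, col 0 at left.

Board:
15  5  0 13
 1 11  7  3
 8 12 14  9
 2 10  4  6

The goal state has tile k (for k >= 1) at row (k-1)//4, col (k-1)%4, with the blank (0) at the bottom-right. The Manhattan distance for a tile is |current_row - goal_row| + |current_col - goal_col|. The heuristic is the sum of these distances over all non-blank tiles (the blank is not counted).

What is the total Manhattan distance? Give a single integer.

Tile 15: (0,0)->(3,2) = 5
Tile 5: (0,1)->(1,0) = 2
Tile 13: (0,3)->(3,0) = 6
Tile 1: (1,0)->(0,0) = 1
Tile 11: (1,1)->(2,2) = 2
Tile 7: (1,2)->(1,2) = 0
Tile 3: (1,3)->(0,2) = 2
Tile 8: (2,0)->(1,3) = 4
Tile 12: (2,1)->(2,3) = 2
Tile 14: (2,2)->(3,1) = 2
Tile 9: (2,3)->(2,0) = 3
Tile 2: (3,0)->(0,1) = 4
Tile 10: (3,1)->(2,1) = 1
Tile 4: (3,2)->(0,3) = 4
Tile 6: (3,3)->(1,1) = 4
Sum: 5 + 2 + 6 + 1 + 2 + 0 + 2 + 4 + 2 + 2 + 3 + 4 + 1 + 4 + 4 = 42

Answer: 42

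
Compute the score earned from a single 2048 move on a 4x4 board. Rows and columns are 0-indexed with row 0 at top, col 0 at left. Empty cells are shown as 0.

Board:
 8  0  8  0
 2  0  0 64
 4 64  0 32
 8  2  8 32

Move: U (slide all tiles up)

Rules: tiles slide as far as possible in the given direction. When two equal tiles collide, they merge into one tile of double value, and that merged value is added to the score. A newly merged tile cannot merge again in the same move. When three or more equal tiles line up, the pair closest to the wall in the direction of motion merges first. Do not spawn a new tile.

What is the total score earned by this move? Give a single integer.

Answer: 80

Derivation:
Slide up:
col 0: [8, 2, 4, 8] -> [8, 2, 4, 8]  score +0 (running 0)
col 1: [0, 0, 64, 2] -> [64, 2, 0, 0]  score +0 (running 0)
col 2: [8, 0, 0, 8] -> [16, 0, 0, 0]  score +16 (running 16)
col 3: [0, 64, 32, 32] -> [64, 64, 0, 0]  score +64 (running 80)
Board after move:
 8 64 16 64
 2  2  0 64
 4  0  0  0
 8  0  0  0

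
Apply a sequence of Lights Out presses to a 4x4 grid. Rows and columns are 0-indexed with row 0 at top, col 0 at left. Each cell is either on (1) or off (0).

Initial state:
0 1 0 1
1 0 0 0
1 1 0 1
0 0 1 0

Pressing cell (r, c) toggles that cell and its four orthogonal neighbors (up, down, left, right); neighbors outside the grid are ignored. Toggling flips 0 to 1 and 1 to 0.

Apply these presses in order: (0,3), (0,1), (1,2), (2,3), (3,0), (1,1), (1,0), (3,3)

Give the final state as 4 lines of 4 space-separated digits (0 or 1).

After press 1 at (0,3):
0 1 1 0
1 0 0 1
1 1 0 1
0 0 1 0

After press 2 at (0,1):
1 0 0 0
1 1 0 1
1 1 0 1
0 0 1 0

After press 3 at (1,2):
1 0 1 0
1 0 1 0
1 1 1 1
0 0 1 0

After press 4 at (2,3):
1 0 1 0
1 0 1 1
1 1 0 0
0 0 1 1

After press 5 at (3,0):
1 0 1 0
1 0 1 1
0 1 0 0
1 1 1 1

After press 6 at (1,1):
1 1 1 0
0 1 0 1
0 0 0 0
1 1 1 1

After press 7 at (1,0):
0 1 1 0
1 0 0 1
1 0 0 0
1 1 1 1

After press 8 at (3,3):
0 1 1 0
1 0 0 1
1 0 0 1
1 1 0 0

Answer: 0 1 1 0
1 0 0 1
1 0 0 1
1 1 0 0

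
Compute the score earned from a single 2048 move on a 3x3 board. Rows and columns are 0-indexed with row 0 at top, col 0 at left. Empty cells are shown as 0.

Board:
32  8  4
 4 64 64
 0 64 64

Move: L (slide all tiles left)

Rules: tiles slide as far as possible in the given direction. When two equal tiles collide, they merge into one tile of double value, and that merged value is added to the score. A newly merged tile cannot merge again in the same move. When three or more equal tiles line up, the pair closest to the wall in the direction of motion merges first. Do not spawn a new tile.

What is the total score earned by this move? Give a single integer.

Slide left:
row 0: [32, 8, 4] -> [32, 8, 4]  score +0 (running 0)
row 1: [4, 64, 64] -> [4, 128, 0]  score +128 (running 128)
row 2: [0, 64, 64] -> [128, 0, 0]  score +128 (running 256)
Board after move:
 32   8   4
  4 128   0
128   0   0

Answer: 256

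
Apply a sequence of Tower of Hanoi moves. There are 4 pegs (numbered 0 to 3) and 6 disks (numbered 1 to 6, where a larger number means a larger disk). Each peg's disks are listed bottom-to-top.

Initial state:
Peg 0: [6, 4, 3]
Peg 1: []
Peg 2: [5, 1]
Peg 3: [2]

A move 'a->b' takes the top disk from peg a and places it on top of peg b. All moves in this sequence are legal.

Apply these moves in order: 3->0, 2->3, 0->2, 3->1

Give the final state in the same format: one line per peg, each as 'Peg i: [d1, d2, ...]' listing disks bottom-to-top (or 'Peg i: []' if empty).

After move 1 (3->0):
Peg 0: [6, 4, 3, 2]
Peg 1: []
Peg 2: [5, 1]
Peg 3: []

After move 2 (2->3):
Peg 0: [6, 4, 3, 2]
Peg 1: []
Peg 2: [5]
Peg 3: [1]

After move 3 (0->2):
Peg 0: [6, 4, 3]
Peg 1: []
Peg 2: [5, 2]
Peg 3: [1]

After move 4 (3->1):
Peg 0: [6, 4, 3]
Peg 1: [1]
Peg 2: [5, 2]
Peg 3: []

Answer: Peg 0: [6, 4, 3]
Peg 1: [1]
Peg 2: [5, 2]
Peg 3: []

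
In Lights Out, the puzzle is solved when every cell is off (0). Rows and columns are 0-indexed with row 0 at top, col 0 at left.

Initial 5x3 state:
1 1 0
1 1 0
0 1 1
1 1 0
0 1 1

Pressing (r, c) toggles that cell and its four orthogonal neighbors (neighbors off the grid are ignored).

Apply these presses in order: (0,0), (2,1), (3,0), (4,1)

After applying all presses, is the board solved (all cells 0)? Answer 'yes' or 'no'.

After press 1 at (0,0):
0 0 0
0 1 0
0 1 1
1 1 0
0 1 1

After press 2 at (2,1):
0 0 0
0 0 0
1 0 0
1 0 0
0 1 1

After press 3 at (3,0):
0 0 0
0 0 0
0 0 0
0 1 0
1 1 1

After press 4 at (4,1):
0 0 0
0 0 0
0 0 0
0 0 0
0 0 0

Lights still on: 0

Answer: yes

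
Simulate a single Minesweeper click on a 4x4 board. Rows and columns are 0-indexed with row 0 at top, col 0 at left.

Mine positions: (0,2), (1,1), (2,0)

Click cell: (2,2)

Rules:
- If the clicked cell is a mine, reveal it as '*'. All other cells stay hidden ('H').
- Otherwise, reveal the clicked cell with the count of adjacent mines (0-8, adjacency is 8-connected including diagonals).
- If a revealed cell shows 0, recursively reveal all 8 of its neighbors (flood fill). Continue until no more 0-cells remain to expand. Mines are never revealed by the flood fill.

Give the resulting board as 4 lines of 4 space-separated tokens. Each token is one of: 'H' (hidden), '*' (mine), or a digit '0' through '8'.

H H H H
H H H H
H H 1 H
H H H H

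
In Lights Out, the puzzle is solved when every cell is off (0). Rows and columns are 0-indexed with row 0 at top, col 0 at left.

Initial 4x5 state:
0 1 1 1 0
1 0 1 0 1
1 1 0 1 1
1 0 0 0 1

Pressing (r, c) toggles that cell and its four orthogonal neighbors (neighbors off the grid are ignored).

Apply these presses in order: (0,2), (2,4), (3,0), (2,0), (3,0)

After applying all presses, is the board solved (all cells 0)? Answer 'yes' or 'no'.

After press 1 at (0,2):
0 0 0 0 0
1 0 0 0 1
1 1 0 1 1
1 0 0 0 1

After press 2 at (2,4):
0 0 0 0 0
1 0 0 0 0
1 1 0 0 0
1 0 0 0 0

After press 3 at (3,0):
0 0 0 0 0
1 0 0 0 0
0 1 0 0 0
0 1 0 0 0

After press 4 at (2,0):
0 0 0 0 0
0 0 0 0 0
1 0 0 0 0
1 1 0 0 0

After press 5 at (3,0):
0 0 0 0 0
0 0 0 0 0
0 0 0 0 0
0 0 0 0 0

Lights still on: 0

Answer: yes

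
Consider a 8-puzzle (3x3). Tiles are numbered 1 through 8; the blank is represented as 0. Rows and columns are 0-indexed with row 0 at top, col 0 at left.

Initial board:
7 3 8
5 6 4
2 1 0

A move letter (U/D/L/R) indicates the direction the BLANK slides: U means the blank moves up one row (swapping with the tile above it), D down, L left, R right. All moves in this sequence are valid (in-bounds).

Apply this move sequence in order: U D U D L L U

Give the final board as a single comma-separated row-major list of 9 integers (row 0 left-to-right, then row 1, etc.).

After move 1 (U):
7 3 8
5 6 0
2 1 4

After move 2 (D):
7 3 8
5 6 4
2 1 0

After move 3 (U):
7 3 8
5 6 0
2 1 4

After move 4 (D):
7 3 8
5 6 4
2 1 0

After move 5 (L):
7 3 8
5 6 4
2 0 1

After move 6 (L):
7 3 8
5 6 4
0 2 1

After move 7 (U):
7 3 8
0 6 4
5 2 1

Answer: 7, 3, 8, 0, 6, 4, 5, 2, 1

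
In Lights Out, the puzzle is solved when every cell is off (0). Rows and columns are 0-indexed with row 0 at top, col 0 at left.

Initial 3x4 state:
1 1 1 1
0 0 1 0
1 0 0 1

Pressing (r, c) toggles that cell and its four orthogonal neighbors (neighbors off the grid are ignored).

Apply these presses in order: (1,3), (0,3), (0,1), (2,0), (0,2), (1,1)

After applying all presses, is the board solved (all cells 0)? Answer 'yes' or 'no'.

After press 1 at (1,3):
1 1 1 0
0 0 0 1
1 0 0 0

After press 2 at (0,3):
1 1 0 1
0 0 0 0
1 0 0 0

After press 3 at (0,1):
0 0 1 1
0 1 0 0
1 0 0 0

After press 4 at (2,0):
0 0 1 1
1 1 0 0
0 1 0 0

After press 5 at (0,2):
0 1 0 0
1 1 1 0
0 1 0 0

After press 6 at (1,1):
0 0 0 0
0 0 0 0
0 0 0 0

Lights still on: 0

Answer: yes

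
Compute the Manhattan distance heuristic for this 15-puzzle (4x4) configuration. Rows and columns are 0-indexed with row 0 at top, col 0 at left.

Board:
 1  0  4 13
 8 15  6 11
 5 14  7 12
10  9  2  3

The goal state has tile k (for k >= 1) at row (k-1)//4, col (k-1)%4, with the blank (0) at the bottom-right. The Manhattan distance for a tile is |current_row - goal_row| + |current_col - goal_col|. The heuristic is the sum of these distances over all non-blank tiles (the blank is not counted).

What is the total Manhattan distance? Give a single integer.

Answer: 31

Derivation:
Tile 1: at (0,0), goal (0,0), distance |0-0|+|0-0| = 0
Tile 4: at (0,2), goal (0,3), distance |0-0|+|2-3| = 1
Tile 13: at (0,3), goal (3,0), distance |0-3|+|3-0| = 6
Tile 8: at (1,0), goal (1,3), distance |1-1|+|0-3| = 3
Tile 15: at (1,1), goal (3,2), distance |1-3|+|1-2| = 3
Tile 6: at (1,2), goal (1,1), distance |1-1|+|2-1| = 1
Tile 11: at (1,3), goal (2,2), distance |1-2|+|3-2| = 2
Tile 5: at (2,0), goal (1,0), distance |2-1|+|0-0| = 1
Tile 14: at (2,1), goal (3,1), distance |2-3|+|1-1| = 1
Tile 7: at (2,2), goal (1,2), distance |2-1|+|2-2| = 1
Tile 12: at (2,3), goal (2,3), distance |2-2|+|3-3| = 0
Tile 10: at (3,0), goal (2,1), distance |3-2|+|0-1| = 2
Tile 9: at (3,1), goal (2,0), distance |3-2|+|1-0| = 2
Tile 2: at (3,2), goal (0,1), distance |3-0|+|2-1| = 4
Tile 3: at (3,3), goal (0,2), distance |3-0|+|3-2| = 4
Sum: 0 + 1 + 6 + 3 + 3 + 1 + 2 + 1 + 1 + 1 + 0 + 2 + 2 + 4 + 4 = 31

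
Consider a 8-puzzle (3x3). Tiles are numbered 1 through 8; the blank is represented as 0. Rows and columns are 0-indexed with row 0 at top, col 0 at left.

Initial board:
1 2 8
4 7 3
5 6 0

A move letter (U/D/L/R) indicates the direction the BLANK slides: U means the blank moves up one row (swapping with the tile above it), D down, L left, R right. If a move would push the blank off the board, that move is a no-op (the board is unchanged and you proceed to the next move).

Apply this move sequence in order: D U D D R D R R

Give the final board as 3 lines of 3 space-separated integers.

Answer: 1 2 8
4 7 3
5 6 0

Derivation:
After move 1 (D):
1 2 8
4 7 3
5 6 0

After move 2 (U):
1 2 8
4 7 0
5 6 3

After move 3 (D):
1 2 8
4 7 3
5 6 0

After move 4 (D):
1 2 8
4 7 3
5 6 0

After move 5 (R):
1 2 8
4 7 3
5 6 0

After move 6 (D):
1 2 8
4 7 3
5 6 0

After move 7 (R):
1 2 8
4 7 3
5 6 0

After move 8 (R):
1 2 8
4 7 3
5 6 0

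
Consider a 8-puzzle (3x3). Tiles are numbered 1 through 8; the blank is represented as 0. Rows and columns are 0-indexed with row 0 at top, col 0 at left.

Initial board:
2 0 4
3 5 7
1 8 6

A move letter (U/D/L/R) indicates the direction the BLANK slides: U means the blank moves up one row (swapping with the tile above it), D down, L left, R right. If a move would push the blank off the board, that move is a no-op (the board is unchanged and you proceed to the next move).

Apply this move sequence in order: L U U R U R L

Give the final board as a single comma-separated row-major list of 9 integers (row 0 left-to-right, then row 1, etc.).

Answer: 2, 0, 4, 3, 5, 7, 1, 8, 6

Derivation:
After move 1 (L):
0 2 4
3 5 7
1 8 6

After move 2 (U):
0 2 4
3 5 7
1 8 6

After move 3 (U):
0 2 4
3 5 7
1 8 6

After move 4 (R):
2 0 4
3 5 7
1 8 6

After move 5 (U):
2 0 4
3 5 7
1 8 6

After move 6 (R):
2 4 0
3 5 7
1 8 6

After move 7 (L):
2 0 4
3 5 7
1 8 6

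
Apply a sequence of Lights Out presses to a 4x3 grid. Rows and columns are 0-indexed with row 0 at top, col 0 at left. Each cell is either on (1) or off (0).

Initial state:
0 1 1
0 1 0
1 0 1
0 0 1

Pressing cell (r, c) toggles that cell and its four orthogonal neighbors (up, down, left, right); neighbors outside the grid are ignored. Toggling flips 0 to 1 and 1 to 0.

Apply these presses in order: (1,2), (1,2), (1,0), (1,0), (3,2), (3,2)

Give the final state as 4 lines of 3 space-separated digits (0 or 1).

After press 1 at (1,2):
0 1 0
0 0 1
1 0 0
0 0 1

After press 2 at (1,2):
0 1 1
0 1 0
1 0 1
0 0 1

After press 3 at (1,0):
1 1 1
1 0 0
0 0 1
0 0 1

After press 4 at (1,0):
0 1 1
0 1 0
1 0 1
0 0 1

After press 5 at (3,2):
0 1 1
0 1 0
1 0 0
0 1 0

After press 6 at (3,2):
0 1 1
0 1 0
1 0 1
0 0 1

Answer: 0 1 1
0 1 0
1 0 1
0 0 1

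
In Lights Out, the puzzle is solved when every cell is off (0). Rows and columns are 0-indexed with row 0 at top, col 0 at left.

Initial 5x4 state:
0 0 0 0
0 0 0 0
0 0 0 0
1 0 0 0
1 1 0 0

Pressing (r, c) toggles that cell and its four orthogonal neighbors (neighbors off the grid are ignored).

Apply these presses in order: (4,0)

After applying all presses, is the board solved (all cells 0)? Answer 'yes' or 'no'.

Answer: yes

Derivation:
After press 1 at (4,0):
0 0 0 0
0 0 0 0
0 0 0 0
0 0 0 0
0 0 0 0

Lights still on: 0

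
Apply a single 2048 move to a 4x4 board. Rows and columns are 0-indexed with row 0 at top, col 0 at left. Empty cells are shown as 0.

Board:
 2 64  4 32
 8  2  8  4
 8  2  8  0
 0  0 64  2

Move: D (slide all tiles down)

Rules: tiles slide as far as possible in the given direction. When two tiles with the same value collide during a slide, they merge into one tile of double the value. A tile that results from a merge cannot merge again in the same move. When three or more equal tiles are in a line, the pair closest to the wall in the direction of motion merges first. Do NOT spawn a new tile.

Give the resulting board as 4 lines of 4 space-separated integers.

Answer:  0  0  0  0
 0  0  4 32
 2 64 16  4
16  4 64  2

Derivation:
Slide down:
col 0: [2, 8, 8, 0] -> [0, 0, 2, 16]
col 1: [64, 2, 2, 0] -> [0, 0, 64, 4]
col 2: [4, 8, 8, 64] -> [0, 4, 16, 64]
col 3: [32, 4, 0, 2] -> [0, 32, 4, 2]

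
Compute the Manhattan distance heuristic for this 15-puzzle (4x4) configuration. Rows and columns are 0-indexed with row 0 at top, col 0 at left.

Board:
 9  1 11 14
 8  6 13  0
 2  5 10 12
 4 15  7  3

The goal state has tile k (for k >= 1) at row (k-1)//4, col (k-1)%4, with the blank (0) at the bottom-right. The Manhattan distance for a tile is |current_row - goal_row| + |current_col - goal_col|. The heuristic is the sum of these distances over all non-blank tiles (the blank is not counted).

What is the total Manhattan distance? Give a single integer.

Answer: 36

Derivation:
Tile 9: (0,0)->(2,0) = 2
Tile 1: (0,1)->(0,0) = 1
Tile 11: (0,2)->(2,2) = 2
Tile 14: (0,3)->(3,1) = 5
Tile 8: (1,0)->(1,3) = 3
Tile 6: (1,1)->(1,1) = 0
Tile 13: (1,2)->(3,0) = 4
Tile 2: (2,0)->(0,1) = 3
Tile 5: (2,1)->(1,0) = 2
Tile 10: (2,2)->(2,1) = 1
Tile 12: (2,3)->(2,3) = 0
Tile 4: (3,0)->(0,3) = 6
Tile 15: (3,1)->(3,2) = 1
Tile 7: (3,2)->(1,2) = 2
Tile 3: (3,3)->(0,2) = 4
Sum: 2 + 1 + 2 + 5 + 3 + 0 + 4 + 3 + 2 + 1 + 0 + 6 + 1 + 2 + 4 = 36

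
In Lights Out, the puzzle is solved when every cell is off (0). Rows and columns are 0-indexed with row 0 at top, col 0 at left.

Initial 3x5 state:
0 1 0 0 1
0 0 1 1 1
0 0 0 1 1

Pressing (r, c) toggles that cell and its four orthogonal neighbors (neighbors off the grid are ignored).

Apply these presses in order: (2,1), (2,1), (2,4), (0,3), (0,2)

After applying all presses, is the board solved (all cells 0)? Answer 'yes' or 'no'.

After press 1 at (2,1):
0 1 0 0 1
0 1 1 1 1
1 1 1 1 1

After press 2 at (2,1):
0 1 0 0 1
0 0 1 1 1
0 0 0 1 1

After press 3 at (2,4):
0 1 0 0 1
0 0 1 1 0
0 0 0 0 0

After press 4 at (0,3):
0 1 1 1 0
0 0 1 0 0
0 0 0 0 0

After press 5 at (0,2):
0 0 0 0 0
0 0 0 0 0
0 0 0 0 0

Lights still on: 0

Answer: yes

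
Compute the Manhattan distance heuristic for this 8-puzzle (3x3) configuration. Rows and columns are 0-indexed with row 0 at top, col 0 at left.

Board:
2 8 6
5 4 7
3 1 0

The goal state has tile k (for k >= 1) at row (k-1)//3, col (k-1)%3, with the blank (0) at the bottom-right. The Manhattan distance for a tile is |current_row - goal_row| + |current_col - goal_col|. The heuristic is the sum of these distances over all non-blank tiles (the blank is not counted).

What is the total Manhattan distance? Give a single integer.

Tile 2: (0,0)->(0,1) = 1
Tile 8: (0,1)->(2,1) = 2
Tile 6: (0,2)->(1,2) = 1
Tile 5: (1,0)->(1,1) = 1
Tile 4: (1,1)->(1,0) = 1
Tile 7: (1,2)->(2,0) = 3
Tile 3: (2,0)->(0,2) = 4
Tile 1: (2,1)->(0,0) = 3
Sum: 1 + 2 + 1 + 1 + 1 + 3 + 4 + 3 = 16

Answer: 16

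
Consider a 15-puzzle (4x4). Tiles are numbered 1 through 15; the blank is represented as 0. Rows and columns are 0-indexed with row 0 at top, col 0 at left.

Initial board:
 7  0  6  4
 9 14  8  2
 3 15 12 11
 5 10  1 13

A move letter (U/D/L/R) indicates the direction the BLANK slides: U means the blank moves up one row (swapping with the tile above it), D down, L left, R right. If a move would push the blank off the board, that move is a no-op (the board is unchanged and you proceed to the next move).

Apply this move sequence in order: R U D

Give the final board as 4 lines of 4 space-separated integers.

After move 1 (R):
 7  6  0  4
 9 14  8  2
 3 15 12 11
 5 10  1 13

After move 2 (U):
 7  6  0  4
 9 14  8  2
 3 15 12 11
 5 10  1 13

After move 3 (D):
 7  6  8  4
 9 14  0  2
 3 15 12 11
 5 10  1 13

Answer:  7  6  8  4
 9 14  0  2
 3 15 12 11
 5 10  1 13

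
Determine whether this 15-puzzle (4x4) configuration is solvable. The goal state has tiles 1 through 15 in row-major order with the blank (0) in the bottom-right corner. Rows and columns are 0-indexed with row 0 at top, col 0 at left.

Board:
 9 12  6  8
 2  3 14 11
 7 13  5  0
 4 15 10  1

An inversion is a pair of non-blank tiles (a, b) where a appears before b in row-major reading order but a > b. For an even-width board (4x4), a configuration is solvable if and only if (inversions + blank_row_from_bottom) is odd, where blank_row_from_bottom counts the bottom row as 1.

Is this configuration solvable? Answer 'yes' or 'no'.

Answer: no

Derivation:
Inversions: 56
Blank is in row 2 (0-indexed from top), which is row 2 counting from the bottom (bottom = 1).
56 + 2 = 58, which is even, so the puzzle is not solvable.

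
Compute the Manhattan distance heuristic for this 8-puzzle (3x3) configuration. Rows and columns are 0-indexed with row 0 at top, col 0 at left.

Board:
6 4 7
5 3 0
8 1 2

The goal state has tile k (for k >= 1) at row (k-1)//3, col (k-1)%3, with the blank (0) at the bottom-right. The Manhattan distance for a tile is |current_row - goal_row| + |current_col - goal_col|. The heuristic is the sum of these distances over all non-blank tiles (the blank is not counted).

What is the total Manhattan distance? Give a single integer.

Answer: 19

Derivation:
Tile 6: at (0,0), goal (1,2), distance |0-1|+|0-2| = 3
Tile 4: at (0,1), goal (1,0), distance |0-1|+|1-0| = 2
Tile 7: at (0,2), goal (2,0), distance |0-2|+|2-0| = 4
Tile 5: at (1,0), goal (1,1), distance |1-1|+|0-1| = 1
Tile 3: at (1,1), goal (0,2), distance |1-0|+|1-2| = 2
Tile 8: at (2,0), goal (2,1), distance |2-2|+|0-1| = 1
Tile 1: at (2,1), goal (0,0), distance |2-0|+|1-0| = 3
Tile 2: at (2,2), goal (0,1), distance |2-0|+|2-1| = 3
Sum: 3 + 2 + 4 + 1 + 2 + 1 + 3 + 3 = 19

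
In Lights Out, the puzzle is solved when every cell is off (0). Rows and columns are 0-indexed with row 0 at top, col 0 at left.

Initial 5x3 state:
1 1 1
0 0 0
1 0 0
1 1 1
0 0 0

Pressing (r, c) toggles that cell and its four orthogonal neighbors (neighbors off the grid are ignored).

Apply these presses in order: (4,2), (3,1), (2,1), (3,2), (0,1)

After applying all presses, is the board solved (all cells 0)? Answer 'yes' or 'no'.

After press 1 at (4,2):
1 1 1
0 0 0
1 0 0
1 1 0
0 1 1

After press 2 at (3,1):
1 1 1
0 0 0
1 1 0
0 0 1
0 0 1

After press 3 at (2,1):
1 1 1
0 1 0
0 0 1
0 1 1
0 0 1

After press 4 at (3,2):
1 1 1
0 1 0
0 0 0
0 0 0
0 0 0

After press 5 at (0,1):
0 0 0
0 0 0
0 0 0
0 0 0
0 0 0

Lights still on: 0

Answer: yes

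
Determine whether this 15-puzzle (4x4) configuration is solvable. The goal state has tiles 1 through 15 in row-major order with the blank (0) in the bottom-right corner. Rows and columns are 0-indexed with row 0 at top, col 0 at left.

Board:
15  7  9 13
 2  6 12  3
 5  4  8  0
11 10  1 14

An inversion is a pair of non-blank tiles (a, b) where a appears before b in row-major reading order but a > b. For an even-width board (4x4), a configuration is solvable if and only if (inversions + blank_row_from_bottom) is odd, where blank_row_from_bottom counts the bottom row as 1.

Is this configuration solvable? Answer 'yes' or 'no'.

Inversions: 57
Blank is in row 2 (0-indexed from top), which is row 2 counting from the bottom (bottom = 1).
57 + 2 = 59, which is odd, so the puzzle is solvable.

Answer: yes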